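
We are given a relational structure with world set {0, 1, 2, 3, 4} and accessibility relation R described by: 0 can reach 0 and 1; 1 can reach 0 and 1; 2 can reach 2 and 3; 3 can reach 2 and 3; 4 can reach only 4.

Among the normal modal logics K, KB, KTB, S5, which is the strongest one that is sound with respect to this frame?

S5

Symmetric (axiom B): yes — every pair in R has its reverse in R.
Reflexive (axiom T): yes — every world is R-related to itself.
Euclidean (axiom 5): yes — any two successors of a common world are R-related.
So F validates K, KB, KTB, S5. The strongest is S5.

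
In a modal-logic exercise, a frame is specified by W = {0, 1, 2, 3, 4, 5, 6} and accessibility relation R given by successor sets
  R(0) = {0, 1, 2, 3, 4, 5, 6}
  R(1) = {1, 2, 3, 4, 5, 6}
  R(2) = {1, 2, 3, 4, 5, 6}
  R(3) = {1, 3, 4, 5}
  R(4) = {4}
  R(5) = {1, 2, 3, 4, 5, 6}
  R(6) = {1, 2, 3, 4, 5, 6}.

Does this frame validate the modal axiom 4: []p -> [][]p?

No

By correspondence theory, 4 is valid on a frame iff R is transitive.
Transitive: no — 3 R 1 and 1 R 2, but not 3 R 2.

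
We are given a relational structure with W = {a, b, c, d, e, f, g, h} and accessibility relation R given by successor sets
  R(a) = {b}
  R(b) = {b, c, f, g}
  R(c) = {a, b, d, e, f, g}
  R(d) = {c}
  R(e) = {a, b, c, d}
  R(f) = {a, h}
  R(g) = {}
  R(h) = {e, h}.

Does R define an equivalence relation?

Reflexive: no — a is not related to itself.
Symmetric: no — a R b but not b R a.
Transitive: no — a R b and b R c, but not a R c.
So R is not an equivalence relation.

No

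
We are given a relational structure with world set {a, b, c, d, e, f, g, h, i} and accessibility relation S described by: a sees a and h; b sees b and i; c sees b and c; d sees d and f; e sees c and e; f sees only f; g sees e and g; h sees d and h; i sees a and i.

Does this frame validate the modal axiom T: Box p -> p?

By correspondence theory, T is valid on a frame iff S is reflexive.
Reflexive: yes — every world is S-related to itself.

Yes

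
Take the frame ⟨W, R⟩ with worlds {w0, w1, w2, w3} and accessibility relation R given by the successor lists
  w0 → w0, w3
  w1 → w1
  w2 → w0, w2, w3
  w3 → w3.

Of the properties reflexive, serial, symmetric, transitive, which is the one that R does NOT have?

symmetric

Reflexive: yes — every world is R-related to itself.
Serial: yes — every world has a successor (e.g. w0 R w0).
Symmetric: no — w0 R w3 but not w3 R w0.
Transitive: yes — every two-step R-path is closed by a direct edge.
Only symmetric fails.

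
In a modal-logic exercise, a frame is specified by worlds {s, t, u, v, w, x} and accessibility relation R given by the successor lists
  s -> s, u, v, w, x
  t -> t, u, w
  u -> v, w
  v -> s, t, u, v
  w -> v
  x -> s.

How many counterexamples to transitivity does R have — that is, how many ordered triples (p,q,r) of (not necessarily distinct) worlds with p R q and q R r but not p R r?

Enumerating: (s,v,t), (t,u,v), (t,w,v), (u,v,s), (u,v,t), (u,v,u), (v,s,w), (v,s,x), (v,t,w), (v,u,w), (w,v,s), (w,v,t), (w,v,u), (x,s,u), (x,s,v), (x,s,w), (x,s,x).

17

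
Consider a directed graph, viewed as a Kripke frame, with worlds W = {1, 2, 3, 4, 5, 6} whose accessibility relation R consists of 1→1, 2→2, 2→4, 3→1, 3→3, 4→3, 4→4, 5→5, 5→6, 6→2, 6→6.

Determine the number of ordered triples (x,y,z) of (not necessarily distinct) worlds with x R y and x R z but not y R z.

Enumerating: (2,4,2), (3,1,3), (4,3,4), (5,6,5), (6,2,6).

5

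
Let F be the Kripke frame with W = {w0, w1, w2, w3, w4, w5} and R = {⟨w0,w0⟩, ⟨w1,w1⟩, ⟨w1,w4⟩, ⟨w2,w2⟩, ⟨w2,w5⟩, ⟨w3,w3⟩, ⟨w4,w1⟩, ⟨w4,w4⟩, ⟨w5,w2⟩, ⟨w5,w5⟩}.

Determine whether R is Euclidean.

Euclidean: yes — any two successors of a common world are R-related.

Yes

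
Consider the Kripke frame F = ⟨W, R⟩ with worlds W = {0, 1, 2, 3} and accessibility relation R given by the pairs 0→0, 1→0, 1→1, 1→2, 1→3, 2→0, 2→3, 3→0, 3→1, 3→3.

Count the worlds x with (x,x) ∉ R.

Enumerating: 2.

1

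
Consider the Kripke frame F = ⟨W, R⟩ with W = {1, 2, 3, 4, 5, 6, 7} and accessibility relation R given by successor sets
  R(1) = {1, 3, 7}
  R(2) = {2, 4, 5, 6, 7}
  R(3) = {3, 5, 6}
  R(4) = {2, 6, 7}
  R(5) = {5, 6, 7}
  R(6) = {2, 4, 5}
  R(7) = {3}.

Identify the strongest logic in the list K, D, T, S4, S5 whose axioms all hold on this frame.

Serial (axiom D): yes — every world has a successor (e.g. 1 R 1).
Reflexive (axiom T): no — 4 is not related to itself.
Transitive (axiom 4): no — 1 R 3 and 3 R 5, but not 1 R 5.
Euclidean (axiom 5): no — 1 R 3 and 1 R 7, but not 3 R 7.
So F validates K, D; T would additionally require R to be reflexive. The strongest is D.

D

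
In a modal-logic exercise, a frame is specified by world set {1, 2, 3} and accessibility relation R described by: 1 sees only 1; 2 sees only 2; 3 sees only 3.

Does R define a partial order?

Reflexive: yes — every world is R-related to itself.
Transitive: yes — every two-step R-path is closed by a direct edge.
Antisymmetric: yes — no distinct pair is related both ways.
So R is a partial order.

Yes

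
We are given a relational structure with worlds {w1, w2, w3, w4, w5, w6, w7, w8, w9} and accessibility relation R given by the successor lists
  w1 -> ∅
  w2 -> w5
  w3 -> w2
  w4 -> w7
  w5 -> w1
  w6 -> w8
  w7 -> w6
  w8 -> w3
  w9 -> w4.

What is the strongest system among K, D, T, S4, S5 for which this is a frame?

K

Serial (axiom D): no — w1 has no R-successor.
Reflexive (axiom T): no — w1 is not related to itself.
Transitive (axiom 4): no — w2 R w5 and w5 R w1, but not w2 R w1.
Euclidean (axiom 5): no — w2 R w5 and w2 R w5, but not w5 R w5.
So F validates K; D would additionally require R to be serial. The strongest is K.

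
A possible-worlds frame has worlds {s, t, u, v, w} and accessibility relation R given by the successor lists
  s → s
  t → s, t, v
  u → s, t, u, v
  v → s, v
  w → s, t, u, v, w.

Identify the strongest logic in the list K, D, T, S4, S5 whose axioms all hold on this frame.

S4

Serial (axiom D): yes — every world has a successor (e.g. s R s).
Reflexive (axiom T): yes — every world is R-related to itself.
Transitive (axiom 4): yes — every two-step R-path is closed by a direct edge.
Euclidean (axiom 5): no — t R s and t R v, but not s R v.
So F validates K, D, T, S4; S5 would additionally require R to be Euclidean. The strongest is S4.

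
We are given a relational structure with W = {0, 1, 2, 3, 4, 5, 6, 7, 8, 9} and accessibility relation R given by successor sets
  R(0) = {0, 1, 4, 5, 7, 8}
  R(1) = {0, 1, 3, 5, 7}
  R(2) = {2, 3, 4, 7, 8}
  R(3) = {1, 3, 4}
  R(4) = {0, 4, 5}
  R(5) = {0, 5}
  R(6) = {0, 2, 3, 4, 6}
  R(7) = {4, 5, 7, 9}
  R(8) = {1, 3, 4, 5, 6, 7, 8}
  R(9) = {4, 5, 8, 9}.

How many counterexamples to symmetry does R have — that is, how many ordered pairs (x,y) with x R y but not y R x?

26

Enumerating: (0,7), (0,8), (1,5), (1,7), (2,3), (2,4), (2,7), (2,8), (3,4), (4,5), (6,0), (6,2), … and 14 more.
Total: 26.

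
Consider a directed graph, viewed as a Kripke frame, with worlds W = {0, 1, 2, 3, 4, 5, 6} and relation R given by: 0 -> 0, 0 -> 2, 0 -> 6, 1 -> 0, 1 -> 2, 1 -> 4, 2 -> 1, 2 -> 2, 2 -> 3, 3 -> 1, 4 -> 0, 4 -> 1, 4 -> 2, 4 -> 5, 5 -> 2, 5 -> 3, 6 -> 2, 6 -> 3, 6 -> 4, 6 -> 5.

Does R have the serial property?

Serial: yes — every world has a successor (e.g. 0 R 0).

Yes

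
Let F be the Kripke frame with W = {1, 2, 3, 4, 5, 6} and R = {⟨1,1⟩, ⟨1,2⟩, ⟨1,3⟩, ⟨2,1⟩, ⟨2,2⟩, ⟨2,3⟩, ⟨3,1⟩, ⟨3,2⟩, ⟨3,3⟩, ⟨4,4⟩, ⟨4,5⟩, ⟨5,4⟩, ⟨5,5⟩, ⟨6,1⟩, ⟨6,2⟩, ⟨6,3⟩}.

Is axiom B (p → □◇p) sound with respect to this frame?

No

By correspondence theory, B is valid on a frame iff R is symmetric.
Symmetric: no — 6 R 1 but not 1 R 6.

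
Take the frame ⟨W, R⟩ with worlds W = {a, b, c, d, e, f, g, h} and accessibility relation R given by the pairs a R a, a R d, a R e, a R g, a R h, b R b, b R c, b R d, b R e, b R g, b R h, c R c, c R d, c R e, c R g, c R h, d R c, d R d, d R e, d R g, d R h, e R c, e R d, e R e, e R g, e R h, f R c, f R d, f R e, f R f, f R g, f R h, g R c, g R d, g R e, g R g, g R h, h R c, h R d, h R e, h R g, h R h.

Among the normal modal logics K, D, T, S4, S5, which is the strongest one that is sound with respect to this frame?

Serial (axiom D): yes — every world has a successor (e.g. a R a).
Reflexive (axiom T): yes — every world is R-related to itself.
Transitive (axiom 4): no — a R d and d R c, but not a R c.
Euclidean (axiom 5): no — a R d and a R a, but not d R a.
So F validates K, D, T; S4 would additionally require R to be transitive. The strongest is T.

T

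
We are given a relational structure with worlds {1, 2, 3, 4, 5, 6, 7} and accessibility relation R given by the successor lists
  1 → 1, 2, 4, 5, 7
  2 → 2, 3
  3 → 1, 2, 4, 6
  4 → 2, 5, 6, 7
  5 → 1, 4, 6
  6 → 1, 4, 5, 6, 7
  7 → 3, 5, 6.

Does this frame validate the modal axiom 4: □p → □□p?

The schema 4 characterises exactly the transitive frames.
Transitive: no — 1 R 2 and 2 R 3, but not 1 R 3.

No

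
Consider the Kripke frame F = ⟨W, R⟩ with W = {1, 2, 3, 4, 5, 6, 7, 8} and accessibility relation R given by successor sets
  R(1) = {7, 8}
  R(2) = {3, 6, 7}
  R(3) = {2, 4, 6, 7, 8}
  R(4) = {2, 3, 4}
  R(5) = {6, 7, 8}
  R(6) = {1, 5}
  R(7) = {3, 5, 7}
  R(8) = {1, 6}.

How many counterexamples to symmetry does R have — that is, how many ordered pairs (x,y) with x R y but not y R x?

Enumerating: (1,7), (2,6), (2,7), (3,6), (3,8), (4,2), (5,8), (6,1), (8,6).

9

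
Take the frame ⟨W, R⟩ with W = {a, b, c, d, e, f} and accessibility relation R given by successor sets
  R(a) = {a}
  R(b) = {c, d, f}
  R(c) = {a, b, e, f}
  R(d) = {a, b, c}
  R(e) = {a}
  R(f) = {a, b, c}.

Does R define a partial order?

No

Reflexive: no — b is not related to itself.
Transitive: no — b R c and c R a, but not b R a.
Antisymmetric: no — b R c and c R b with b ≠ c.
So R is not a partial order.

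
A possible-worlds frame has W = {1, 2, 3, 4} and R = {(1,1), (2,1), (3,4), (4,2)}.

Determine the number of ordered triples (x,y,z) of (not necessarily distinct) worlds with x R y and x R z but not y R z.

2

Enumerating: (3,4,4), (4,2,2).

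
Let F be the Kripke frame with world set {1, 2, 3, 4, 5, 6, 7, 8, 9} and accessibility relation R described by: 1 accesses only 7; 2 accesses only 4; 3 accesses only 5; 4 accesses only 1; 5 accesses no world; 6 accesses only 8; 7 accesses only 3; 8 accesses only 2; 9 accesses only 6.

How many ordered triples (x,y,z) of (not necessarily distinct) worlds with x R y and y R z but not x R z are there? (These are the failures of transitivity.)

Enumerating: (1,7,3), (2,4,1), (4,1,7), (6,8,2), (7,3,5), (8,2,4), (9,6,8).

7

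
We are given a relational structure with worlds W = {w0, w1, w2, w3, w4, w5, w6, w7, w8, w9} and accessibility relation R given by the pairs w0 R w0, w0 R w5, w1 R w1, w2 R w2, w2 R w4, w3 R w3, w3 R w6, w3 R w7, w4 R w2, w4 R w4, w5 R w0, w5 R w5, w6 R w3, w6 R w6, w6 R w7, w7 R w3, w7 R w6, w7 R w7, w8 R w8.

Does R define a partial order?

Reflexive: no — w9 is not related to itself.
Transitive: yes — every two-step R-path is closed by a direct edge.
Antisymmetric: no — w0 R w5 and w5 R w0 with w0 ≠ w5.
So R is not a partial order.

No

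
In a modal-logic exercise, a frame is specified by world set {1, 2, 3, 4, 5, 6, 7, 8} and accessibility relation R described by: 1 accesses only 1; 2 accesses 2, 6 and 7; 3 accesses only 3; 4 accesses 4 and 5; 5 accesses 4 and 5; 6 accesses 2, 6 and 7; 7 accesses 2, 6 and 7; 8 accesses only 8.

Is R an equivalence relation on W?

Yes

Reflexive: yes — every world is R-related to itself.
Symmetric: yes — every pair in R has its reverse in R.
Transitive: yes — every two-step R-path is closed by a direct edge.
So R is an equivalence relation.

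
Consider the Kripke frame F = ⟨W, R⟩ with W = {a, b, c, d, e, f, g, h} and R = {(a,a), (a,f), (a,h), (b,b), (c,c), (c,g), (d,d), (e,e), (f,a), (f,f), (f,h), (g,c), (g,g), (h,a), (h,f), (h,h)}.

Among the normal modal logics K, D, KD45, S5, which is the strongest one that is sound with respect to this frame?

Serial (axiom D): yes — every world has a successor (e.g. a R a).
Euclidean (axiom 5): yes — any two successors of a common world are R-related.
Transitive (axiom 4): yes — every two-step R-path is closed by a direct edge.
Reflexive (axiom T): yes — every world is R-related to itself.
So F validates K, D, KD45, S5. The strongest is S5.

S5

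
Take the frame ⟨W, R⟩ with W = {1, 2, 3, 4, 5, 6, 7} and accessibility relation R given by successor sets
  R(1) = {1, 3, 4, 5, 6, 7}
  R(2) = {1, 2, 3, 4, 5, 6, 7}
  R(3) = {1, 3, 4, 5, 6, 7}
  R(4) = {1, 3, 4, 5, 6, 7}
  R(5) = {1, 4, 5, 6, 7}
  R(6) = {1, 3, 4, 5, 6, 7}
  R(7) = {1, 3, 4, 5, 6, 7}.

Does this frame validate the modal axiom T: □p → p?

Yes

By correspondence theory, T is valid on a frame iff R is reflexive.
Reflexive: yes — every world is R-related to itself.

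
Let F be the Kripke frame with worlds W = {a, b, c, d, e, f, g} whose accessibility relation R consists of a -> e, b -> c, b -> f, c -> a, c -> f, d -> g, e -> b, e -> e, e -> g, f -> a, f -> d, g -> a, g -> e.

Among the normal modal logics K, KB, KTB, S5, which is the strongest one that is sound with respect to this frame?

Symmetric (axiom B): no — a R e but not e R a.
Reflexive (axiom T): no — a is not related to itself.
Euclidean (axiom 5): no — b R f and b R c, but not f R c.
So F validates K; KB would additionally require R to be symmetric. The strongest is K.

K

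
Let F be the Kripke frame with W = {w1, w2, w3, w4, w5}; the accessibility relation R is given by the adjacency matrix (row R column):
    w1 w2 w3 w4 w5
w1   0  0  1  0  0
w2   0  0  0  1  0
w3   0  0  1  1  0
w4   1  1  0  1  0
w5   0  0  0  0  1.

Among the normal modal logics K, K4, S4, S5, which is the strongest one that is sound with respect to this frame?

K

Transitive (axiom 4): no — w1 R w3 and w3 R w4, but not w1 R w4.
Reflexive (axiom T): no — w1 is not related to itself.
Euclidean (axiom 5): no — w4 R w1 and w4 R w2, but not w1 R w2.
So F validates K; K4 would additionally require R to be transitive. The strongest is K.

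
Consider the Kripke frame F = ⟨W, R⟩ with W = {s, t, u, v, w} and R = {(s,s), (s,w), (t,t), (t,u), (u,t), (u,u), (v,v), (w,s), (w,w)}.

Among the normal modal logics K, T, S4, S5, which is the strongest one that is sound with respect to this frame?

S5

Reflexive (axiom T): yes — every world is R-related to itself.
Transitive (axiom 4): yes — every two-step R-path is closed by a direct edge.
Euclidean (axiom 5): yes — any two successors of a common world are R-related.
So F validates K, T, S4, S5. The strongest is S5.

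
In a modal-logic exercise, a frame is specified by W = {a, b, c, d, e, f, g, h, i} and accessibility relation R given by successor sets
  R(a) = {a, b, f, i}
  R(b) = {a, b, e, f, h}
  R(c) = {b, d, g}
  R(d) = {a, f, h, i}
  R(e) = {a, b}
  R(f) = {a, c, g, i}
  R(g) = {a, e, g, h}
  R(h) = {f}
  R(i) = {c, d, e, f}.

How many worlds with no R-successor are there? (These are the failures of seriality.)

0

R is serial; there are no such worlds.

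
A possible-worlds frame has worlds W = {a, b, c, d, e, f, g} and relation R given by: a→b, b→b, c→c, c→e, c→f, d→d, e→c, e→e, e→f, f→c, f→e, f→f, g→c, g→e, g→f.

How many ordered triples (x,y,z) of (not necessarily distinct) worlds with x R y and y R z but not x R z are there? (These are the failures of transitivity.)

0

R is transitive; there are no such tuples.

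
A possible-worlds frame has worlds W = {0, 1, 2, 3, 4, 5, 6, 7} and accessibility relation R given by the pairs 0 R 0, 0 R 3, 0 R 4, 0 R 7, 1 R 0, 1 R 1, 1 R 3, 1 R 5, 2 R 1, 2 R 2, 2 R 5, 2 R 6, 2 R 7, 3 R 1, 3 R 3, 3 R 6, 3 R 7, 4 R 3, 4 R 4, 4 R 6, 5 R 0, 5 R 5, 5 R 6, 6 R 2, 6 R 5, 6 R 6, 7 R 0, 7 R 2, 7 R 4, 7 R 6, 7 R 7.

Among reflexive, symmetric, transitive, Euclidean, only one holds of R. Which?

Reflexive: yes — every world is R-related to itself.
Symmetric: no — 0 R 3 but not 3 R 0.
Transitive: no — 0 R 3 and 3 R 1, but not 0 R 1.
Euclidean: no — 0 R 3 and 0 R 4, but not 3 R 4.
Only reflexive holds.

reflexive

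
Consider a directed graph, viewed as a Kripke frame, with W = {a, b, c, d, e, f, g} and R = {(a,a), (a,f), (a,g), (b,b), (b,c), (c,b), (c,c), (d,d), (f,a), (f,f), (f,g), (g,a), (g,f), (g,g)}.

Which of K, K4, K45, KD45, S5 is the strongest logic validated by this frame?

K45

Transitive (axiom 4): yes — every two-step R-path is closed by a direct edge.
Euclidean (axiom 5): yes — any two successors of a common world are R-related.
Serial (axiom D): no — e has no R-successor.
Reflexive (axiom T): no — e is not related to itself.
So F validates K, K4, K45; KD45 would additionally require R to be serial. The strongest is K45.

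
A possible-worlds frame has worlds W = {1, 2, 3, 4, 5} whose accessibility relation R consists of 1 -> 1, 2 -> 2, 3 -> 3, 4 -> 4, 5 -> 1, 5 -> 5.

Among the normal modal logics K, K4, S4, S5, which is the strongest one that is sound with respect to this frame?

S4

Transitive (axiom 4): yes — every two-step R-path is closed by a direct edge.
Reflexive (axiom T): yes — every world is R-related to itself.
Euclidean (axiom 5): no — 5 R 1 and 5 R 5, but not 1 R 5.
So F validates K, K4, S4; S5 would additionally require R to be Euclidean. The strongest is S4.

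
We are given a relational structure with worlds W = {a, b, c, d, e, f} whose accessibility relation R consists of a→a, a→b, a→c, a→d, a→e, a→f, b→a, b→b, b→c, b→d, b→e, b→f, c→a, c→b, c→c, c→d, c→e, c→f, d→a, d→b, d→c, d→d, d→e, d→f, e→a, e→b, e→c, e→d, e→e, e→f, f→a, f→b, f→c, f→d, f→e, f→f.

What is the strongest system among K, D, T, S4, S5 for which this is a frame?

Serial (axiom D): yes — every world has a successor (e.g. a R a).
Reflexive (axiom T): yes — every world is R-related to itself.
Transitive (axiom 4): yes — every two-step R-path is closed by a direct edge.
Euclidean (axiom 5): yes — any two successors of a common world are R-related.
So F validates K, D, T, S4, S5. The strongest is S5.

S5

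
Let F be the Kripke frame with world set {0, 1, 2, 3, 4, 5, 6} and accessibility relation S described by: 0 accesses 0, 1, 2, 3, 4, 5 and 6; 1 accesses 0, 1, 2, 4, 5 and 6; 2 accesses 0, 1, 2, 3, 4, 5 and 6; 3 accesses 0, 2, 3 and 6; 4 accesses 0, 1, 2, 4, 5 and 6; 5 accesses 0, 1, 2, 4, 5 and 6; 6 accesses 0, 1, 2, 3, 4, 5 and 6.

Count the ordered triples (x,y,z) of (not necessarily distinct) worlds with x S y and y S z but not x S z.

18

Enumerating: (1,0,3), (1,2,3), (1,6,3), (3,0,1), (3,0,4), (3,0,5), (3,2,1), (3,2,4), (3,2,5), (3,6,1), (3,6,4), (3,6,5), (4,0,3), (4,2,3), (4,6,3), (5,0,3), (5,2,3), (5,6,3).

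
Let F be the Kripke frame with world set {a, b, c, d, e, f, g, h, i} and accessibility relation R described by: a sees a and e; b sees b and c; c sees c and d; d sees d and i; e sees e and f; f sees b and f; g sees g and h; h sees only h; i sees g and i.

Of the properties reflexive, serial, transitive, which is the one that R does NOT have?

transitive

Reflexive: yes — every world is R-related to itself.
Serial: yes — every world has a successor (e.g. a R a).
Transitive: no — a R e and e R f, but not a R f.
Only transitive fails.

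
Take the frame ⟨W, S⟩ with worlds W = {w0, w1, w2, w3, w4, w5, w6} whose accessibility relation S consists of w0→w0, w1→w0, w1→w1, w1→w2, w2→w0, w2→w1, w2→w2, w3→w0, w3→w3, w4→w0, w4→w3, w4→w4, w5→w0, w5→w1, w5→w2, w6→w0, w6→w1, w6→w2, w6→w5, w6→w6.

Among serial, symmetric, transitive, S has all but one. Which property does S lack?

Serial: yes — every world has a successor (e.g. w0 S w0).
Symmetric: no — w1 S w0 but not w0 S w1.
Transitive: yes — every two-step S-path is closed by a direct edge.
Only symmetric fails.

symmetric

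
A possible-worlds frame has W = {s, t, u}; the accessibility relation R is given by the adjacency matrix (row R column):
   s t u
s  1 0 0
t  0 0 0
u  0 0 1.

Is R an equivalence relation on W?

Reflexive: no — t is not related to itself.
Symmetric: yes — every pair in R has its reverse in R.
Transitive: yes — every two-step R-path is closed by a direct edge.
So R is not an equivalence relation.

No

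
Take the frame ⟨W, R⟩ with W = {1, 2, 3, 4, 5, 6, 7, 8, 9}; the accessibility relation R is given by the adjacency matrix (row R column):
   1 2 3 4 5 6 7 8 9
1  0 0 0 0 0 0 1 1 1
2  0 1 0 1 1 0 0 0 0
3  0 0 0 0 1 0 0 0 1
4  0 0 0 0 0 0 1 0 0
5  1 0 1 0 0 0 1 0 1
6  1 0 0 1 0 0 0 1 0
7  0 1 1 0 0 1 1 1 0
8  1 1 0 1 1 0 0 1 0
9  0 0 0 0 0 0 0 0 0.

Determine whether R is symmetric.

No

Symmetric: no — 1 R 7 but not 7 R 1.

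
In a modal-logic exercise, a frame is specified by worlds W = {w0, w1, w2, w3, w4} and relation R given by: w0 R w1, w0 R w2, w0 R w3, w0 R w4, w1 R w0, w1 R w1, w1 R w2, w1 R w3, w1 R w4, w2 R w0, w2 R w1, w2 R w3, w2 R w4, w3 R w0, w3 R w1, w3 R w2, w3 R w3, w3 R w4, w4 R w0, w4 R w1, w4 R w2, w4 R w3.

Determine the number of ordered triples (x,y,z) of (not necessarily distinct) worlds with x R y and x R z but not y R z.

Enumerating: (w0,w2,w2), (w0,w4,w4), (w1,w0,w0), (w1,w2,w2), (w1,w4,w4), (w2,w0,w0), (w2,w4,w4), (w3,w0,w0), (w3,w2,w2), (w3,w4,w4), (w4,w0,w0), (w4,w2,w2).

12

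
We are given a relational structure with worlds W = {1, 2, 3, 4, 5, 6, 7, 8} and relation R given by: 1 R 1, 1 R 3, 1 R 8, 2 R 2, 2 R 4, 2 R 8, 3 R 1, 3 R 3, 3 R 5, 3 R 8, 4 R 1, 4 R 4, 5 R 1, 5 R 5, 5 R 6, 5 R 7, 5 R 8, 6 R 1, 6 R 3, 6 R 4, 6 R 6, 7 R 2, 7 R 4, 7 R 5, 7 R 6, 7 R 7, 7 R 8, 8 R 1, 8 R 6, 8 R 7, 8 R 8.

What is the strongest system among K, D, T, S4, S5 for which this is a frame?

Serial (axiom D): yes — every world has a successor (e.g. 1 R 1).
Reflexive (axiom T): yes — every world is R-related to itself.
Transitive (axiom 4): no — 1 R 3 and 3 R 5, but not 1 R 5.
Euclidean (axiom 5): no — 1 R 8 and 1 R 3, but not 8 R 3.
So F validates K, D, T; S4 would additionally require R to be transitive. The strongest is T.

T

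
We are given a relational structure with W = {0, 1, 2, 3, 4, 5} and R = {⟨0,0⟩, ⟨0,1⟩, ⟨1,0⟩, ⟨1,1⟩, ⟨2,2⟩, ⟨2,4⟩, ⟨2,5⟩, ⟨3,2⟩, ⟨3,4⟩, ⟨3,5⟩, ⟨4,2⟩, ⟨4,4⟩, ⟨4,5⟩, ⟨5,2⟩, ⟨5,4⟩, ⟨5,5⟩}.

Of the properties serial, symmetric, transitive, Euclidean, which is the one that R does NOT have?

Serial: yes — every world has a successor (e.g. 0 R 0).
Symmetric: no — 3 R 2 but not 2 R 3.
Transitive: yes — every two-step R-path is closed by a direct edge.
Euclidean: yes — any two successors of a common world are R-related.
Only symmetric fails.

symmetric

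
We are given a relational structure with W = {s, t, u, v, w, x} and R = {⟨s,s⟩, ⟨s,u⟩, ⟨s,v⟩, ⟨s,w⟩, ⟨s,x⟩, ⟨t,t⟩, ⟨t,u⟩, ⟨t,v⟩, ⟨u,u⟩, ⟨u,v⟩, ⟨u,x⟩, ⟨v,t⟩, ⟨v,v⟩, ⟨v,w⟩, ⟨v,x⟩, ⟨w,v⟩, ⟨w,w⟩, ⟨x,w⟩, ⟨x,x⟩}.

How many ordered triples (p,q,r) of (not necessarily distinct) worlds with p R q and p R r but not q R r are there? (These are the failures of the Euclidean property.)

Enumerating: (s,u,s), (s,u,w), (s,v,s), (s,v,u), (s,w,s), (s,w,u), (s,w,x), (s,x,s), (s,x,u), (s,x,v), (t,u,t), (t,v,u), … and 10 more.
Total: 22.

22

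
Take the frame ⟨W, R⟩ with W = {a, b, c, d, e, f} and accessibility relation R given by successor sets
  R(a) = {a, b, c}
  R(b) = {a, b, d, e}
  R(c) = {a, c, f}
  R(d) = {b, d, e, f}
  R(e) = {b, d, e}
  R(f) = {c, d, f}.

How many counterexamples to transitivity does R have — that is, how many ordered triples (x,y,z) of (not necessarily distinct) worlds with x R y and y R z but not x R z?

14

Enumerating: (a,b,d), (a,b,e), (a,c,f), (b,a,c), (b,d,f), (c,a,b), (c,f,d), (d,b,a), (d,f,c), (e,b,a), (e,d,f), (f,c,a), (f,d,b), (f,d,e).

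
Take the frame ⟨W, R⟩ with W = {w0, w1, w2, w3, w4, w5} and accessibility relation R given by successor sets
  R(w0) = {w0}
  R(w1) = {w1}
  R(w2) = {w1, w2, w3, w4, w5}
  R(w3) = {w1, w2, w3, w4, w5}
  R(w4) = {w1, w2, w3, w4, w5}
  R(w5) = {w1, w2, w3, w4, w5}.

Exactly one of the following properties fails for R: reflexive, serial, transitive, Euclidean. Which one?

Reflexive: yes — every world is R-related to itself.
Serial: yes — every world has a successor (e.g. w0 R w0).
Transitive: yes — every two-step R-path is closed by a direct edge.
Euclidean: no — w2 R w1 and w2 R w3, but not w1 R w3.
Only Euclidean fails.

Euclidean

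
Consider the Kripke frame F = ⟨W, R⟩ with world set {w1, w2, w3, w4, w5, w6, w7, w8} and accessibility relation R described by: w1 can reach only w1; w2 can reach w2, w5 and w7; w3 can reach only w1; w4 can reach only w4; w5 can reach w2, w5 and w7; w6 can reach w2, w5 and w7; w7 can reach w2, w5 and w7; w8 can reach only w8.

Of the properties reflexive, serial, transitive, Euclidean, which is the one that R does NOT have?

reflexive

Reflexive: no — w3 is not related to itself.
Serial: yes — every world has a successor (e.g. w1 R w1).
Transitive: yes — every two-step R-path is closed by a direct edge.
Euclidean: yes — any two successors of a common world are R-related.
Only reflexive fails.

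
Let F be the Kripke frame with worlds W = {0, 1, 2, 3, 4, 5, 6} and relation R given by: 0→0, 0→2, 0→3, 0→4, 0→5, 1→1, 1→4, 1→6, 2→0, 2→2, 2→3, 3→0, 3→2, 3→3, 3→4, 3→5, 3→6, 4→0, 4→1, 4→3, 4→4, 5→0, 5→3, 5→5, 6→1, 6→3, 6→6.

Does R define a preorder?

No

Reflexive: yes — every world is R-related to itself.
Transitive: no — 0 R 3 and 3 R 6, but not 0 R 6.
So R is not a preorder.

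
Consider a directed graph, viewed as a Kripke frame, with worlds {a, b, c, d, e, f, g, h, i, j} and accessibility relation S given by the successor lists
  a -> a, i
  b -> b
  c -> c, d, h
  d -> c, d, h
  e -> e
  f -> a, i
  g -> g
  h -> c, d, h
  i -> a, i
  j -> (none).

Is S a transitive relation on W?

Yes

Transitive: yes — every two-step S-path is closed by a direct edge.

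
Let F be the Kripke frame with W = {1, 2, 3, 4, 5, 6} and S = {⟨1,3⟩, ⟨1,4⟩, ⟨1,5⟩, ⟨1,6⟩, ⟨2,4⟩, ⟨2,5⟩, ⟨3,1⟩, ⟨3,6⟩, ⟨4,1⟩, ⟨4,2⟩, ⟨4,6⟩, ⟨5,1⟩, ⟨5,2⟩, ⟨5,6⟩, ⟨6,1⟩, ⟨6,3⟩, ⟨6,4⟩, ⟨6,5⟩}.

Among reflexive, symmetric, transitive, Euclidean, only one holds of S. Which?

symmetric

Reflexive: no — 1 is not related to itself.
Symmetric: yes — every pair in S has its reverse in S.
Transitive: no — 1 S 4 and 4 S 2, but not 1 S 2.
Euclidean: no — 1 S 3 and 1 S 4, but not 3 S 4.
Only symmetric holds.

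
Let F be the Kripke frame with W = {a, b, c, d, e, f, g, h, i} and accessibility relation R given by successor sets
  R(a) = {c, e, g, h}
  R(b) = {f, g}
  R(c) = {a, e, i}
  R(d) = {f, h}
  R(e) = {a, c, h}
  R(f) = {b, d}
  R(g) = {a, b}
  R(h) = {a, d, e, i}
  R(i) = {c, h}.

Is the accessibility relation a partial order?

Reflexive: no — a is not related to itself.
Transitive: no — a R c and c R i, but not a R i.
Antisymmetric: no — a R c and c R a with a ≠ c.
So R is not a partial order.

No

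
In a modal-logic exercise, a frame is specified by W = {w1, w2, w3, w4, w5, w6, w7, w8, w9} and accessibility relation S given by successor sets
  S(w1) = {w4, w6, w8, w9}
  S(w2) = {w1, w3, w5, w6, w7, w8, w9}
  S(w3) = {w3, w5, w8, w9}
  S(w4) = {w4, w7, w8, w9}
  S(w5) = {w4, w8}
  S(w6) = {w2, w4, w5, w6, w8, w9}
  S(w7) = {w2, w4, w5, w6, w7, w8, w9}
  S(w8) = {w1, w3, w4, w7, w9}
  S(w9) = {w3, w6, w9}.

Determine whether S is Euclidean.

No

Euclidean: no — w1 S w4 and w1 S w6, but not w4 S w6.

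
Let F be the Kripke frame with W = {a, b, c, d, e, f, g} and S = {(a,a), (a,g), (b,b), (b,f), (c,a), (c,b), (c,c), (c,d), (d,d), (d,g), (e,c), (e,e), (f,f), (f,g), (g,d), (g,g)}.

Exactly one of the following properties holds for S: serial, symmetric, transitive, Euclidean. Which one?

serial

Serial: yes — every world has a successor (e.g. a S a).
Symmetric: no — a S g but not g S a.
Transitive: no — a S g and g S d, but not a S d.
Euclidean: no — c S a and c S b, but not a S b.
Only serial holds.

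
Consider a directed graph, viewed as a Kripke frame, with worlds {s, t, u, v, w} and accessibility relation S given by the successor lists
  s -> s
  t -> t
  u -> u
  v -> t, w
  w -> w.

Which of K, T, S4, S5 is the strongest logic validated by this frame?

K

Reflexive (axiom T): no — v is not related to itself.
Transitive (axiom 4): yes — every two-step S-path is closed by a direct edge.
Euclidean (axiom 5): no — v S t and v S w, but not t S w.
So F validates K; T would additionally require S to be reflexive. The strongest is K.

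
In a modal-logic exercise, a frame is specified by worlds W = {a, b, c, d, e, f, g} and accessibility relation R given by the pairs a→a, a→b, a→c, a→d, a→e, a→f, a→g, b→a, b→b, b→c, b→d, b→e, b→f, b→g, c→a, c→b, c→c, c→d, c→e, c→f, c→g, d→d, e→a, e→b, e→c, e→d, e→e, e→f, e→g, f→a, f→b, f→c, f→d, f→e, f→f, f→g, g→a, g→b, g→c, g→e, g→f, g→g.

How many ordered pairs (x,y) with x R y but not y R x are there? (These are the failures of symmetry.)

5

Enumerating: (a,d), (b,d), (c,d), (e,d), (f,d).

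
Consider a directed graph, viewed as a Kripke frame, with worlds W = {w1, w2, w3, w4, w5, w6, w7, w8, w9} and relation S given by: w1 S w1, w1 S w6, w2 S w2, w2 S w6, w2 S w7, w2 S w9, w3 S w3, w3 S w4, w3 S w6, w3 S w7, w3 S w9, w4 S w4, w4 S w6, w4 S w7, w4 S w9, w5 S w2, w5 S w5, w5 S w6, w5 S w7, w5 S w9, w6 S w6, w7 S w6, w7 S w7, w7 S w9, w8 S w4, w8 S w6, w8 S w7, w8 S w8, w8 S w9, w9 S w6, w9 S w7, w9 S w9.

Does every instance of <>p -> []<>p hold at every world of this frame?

The schema 5 characterises exactly the Euclidean frames.
Euclidean: no — w2 S w6 and w2 S w7, but not w6 S w7.

No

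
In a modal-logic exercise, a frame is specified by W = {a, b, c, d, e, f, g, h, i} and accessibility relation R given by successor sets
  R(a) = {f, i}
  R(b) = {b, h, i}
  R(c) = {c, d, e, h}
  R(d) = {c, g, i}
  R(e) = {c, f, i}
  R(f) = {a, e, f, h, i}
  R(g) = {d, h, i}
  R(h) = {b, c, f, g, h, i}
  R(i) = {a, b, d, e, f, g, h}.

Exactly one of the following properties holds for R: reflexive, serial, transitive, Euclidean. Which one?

serial

Reflexive: no — a is not related to itself.
Serial: yes — every world has a successor (e.g. a R f).
Transitive: no — a R f and f R e, but not a R e.
Euclidean: no — c R d and c R e, but not d R e.
Only serial holds.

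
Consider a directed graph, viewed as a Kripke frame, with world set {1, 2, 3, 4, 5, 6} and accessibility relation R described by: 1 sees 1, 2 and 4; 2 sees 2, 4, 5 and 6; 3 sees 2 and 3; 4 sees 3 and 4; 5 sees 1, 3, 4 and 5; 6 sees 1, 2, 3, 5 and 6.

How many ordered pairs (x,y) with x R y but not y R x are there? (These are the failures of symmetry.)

Enumerating: (1,2), (1,4), (2,4), (2,5), (3,2), (4,3), (5,1), (5,3), (5,4), (6,1), (6,3), (6,5).

12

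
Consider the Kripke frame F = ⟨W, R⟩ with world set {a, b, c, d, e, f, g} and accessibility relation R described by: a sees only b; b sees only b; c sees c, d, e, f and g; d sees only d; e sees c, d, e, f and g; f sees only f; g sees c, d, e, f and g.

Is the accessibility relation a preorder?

No

Reflexive: no — a is not related to itself.
Transitive: yes — every two-step R-path is closed by a direct edge.
So R is not a preorder.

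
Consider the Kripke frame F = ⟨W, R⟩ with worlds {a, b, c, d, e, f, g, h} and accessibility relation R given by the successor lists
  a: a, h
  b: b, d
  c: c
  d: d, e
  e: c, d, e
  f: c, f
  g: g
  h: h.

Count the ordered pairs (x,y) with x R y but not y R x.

4

Enumerating: (a,h), (b,d), (e,c), (f,c).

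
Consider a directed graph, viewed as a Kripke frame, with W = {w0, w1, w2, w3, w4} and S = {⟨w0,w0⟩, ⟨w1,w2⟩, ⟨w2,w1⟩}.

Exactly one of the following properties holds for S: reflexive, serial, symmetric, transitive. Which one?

symmetric

Reflexive: no — w1 is not related to itself.
Serial: no — w3 has no S-successor.
Symmetric: yes — every pair in S has its reverse in S.
Transitive: no — w1 S w2 and w2 S w1, but not w1 S w1.
Only symmetric holds.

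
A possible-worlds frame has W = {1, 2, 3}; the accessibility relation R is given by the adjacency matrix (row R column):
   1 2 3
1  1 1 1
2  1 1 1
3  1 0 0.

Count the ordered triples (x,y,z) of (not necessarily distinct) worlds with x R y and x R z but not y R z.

4

Enumerating: (1,3,2), (1,3,3), (2,3,2), (2,3,3).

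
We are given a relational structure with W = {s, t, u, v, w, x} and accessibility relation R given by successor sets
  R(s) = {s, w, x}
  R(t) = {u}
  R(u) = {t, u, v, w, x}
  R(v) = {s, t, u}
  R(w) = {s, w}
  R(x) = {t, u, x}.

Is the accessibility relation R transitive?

Transitive: no — s R x and x R t, but not s R t.

No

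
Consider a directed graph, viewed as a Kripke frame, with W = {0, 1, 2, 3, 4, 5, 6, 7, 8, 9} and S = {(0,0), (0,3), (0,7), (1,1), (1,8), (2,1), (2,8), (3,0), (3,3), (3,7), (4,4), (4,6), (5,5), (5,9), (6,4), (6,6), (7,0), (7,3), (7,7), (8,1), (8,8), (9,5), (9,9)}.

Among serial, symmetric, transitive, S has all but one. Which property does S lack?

symmetric

Serial: yes — every world has a successor (e.g. 0 S 0).
Symmetric: no — 2 S 1 but not 1 S 2.
Transitive: yes — every two-step S-path is closed by a direct edge.
Only symmetric fails.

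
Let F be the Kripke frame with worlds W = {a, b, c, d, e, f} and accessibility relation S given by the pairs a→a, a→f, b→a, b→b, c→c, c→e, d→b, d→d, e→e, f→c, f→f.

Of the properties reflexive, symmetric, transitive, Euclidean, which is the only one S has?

Reflexive: yes — every world is S-related to itself.
Symmetric: no — a S f but not f S a.
Transitive: no — a S f and f S c, but not a S c.
Euclidean: no — a S f and a S a, but not f S a.
Only reflexive holds.

reflexive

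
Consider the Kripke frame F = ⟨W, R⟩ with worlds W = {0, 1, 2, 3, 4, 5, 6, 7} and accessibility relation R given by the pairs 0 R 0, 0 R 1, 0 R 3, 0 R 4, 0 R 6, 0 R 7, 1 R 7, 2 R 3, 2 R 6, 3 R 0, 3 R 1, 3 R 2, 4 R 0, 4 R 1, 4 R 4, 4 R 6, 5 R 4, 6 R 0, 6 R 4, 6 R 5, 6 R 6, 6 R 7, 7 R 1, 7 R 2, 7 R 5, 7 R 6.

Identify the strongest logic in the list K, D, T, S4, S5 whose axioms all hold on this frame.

Serial (axiom D): yes — every world has a successor (e.g. 0 R 0).
Reflexive (axiom T): no — 1 is not related to itself.
Transitive (axiom 4): no — 0 R 3 and 3 R 2, but not 0 R 2.
Euclidean (axiom 5): no — 0 R 1 and 0 R 3, but not 1 R 3.
So F validates K, D; T would additionally require R to be reflexive. The strongest is D.

D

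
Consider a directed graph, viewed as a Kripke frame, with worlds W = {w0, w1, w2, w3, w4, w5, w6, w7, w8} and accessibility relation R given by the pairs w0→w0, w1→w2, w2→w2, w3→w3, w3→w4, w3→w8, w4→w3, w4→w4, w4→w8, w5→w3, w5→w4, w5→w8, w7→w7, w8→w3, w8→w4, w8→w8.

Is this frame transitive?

Yes

Transitive: yes — every two-step R-path is closed by a direct edge.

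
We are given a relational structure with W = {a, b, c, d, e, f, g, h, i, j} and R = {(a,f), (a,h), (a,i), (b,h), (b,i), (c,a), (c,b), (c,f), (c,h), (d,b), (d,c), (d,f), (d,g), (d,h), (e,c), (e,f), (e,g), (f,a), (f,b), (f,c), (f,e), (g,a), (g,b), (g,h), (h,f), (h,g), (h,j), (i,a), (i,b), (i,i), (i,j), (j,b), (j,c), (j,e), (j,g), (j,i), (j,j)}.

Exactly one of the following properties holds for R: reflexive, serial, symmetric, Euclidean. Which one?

serial

Reflexive: no — a is not related to itself.
Serial: yes — every world has a successor (e.g. a R f).
Symmetric: no — a R h but not h R a.
Euclidean: no — a R f and a R h, but not f R h.
Only serial holds.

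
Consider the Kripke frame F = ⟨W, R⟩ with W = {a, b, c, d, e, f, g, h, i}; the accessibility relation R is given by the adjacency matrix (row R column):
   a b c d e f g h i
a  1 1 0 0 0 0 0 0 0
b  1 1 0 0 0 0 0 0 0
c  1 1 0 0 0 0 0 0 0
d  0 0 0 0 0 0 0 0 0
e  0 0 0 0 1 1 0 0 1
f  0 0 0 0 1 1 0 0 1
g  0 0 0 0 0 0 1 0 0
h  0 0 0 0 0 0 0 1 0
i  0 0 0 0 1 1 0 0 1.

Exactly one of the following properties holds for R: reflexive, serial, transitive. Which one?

transitive

Reflexive: no — c is not related to itself.
Serial: no — d has no R-successor.
Transitive: yes — every two-step R-path is closed by a direct edge.
Only transitive holds.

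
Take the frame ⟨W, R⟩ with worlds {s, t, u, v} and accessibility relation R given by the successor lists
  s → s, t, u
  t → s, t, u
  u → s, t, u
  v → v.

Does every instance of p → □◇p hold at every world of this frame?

Yes

By correspondence theory, B is valid on a frame iff R is symmetric.
Symmetric: yes — every pair in R has its reverse in R.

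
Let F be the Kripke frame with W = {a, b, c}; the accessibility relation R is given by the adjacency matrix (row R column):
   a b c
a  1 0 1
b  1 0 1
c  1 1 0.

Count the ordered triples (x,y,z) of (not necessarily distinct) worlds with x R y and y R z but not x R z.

Enumerating: (a,c,b), (b,c,b), (c,a,c), (c,b,c).

4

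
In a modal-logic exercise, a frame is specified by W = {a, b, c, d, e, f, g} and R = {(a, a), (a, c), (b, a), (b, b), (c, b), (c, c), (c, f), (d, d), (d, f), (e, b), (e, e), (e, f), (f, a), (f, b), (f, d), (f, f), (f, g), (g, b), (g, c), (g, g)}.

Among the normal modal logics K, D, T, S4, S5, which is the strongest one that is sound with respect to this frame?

Serial (axiom D): yes — every world has a successor (e.g. a R a).
Reflexive (axiom T): yes — every world is R-related to itself.
Transitive (axiom 4): no — a R c and c R b, but not a R b.
Euclidean (axiom 5): no — c R b and c R f, but not b R f.
So F validates K, D, T; S4 would additionally require R to be transitive. The strongest is T.

T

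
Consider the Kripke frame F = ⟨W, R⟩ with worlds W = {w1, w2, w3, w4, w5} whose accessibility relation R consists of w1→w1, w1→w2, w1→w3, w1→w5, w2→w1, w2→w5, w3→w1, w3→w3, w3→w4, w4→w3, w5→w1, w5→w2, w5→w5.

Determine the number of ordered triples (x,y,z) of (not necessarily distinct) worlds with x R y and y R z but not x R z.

9

Enumerating: (w1,w3,w4), (w2,w1,w2), (w2,w1,w3), (w2,w5,w2), (w3,w1,w2), (w3,w1,w5), (w4,w3,w1), (w4,w3,w4), (w5,w1,w3).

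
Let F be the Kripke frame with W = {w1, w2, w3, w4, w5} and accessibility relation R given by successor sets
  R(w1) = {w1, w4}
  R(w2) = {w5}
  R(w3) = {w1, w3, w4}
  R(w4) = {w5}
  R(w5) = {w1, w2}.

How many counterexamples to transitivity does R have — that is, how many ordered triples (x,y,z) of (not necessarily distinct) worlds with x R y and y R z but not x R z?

8

Enumerating: (w1,w4,w5), (w2,w5,w1), (w2,w5,w2), (w3,w4,w5), (w4,w5,w1), (w4,w5,w2), (w5,w1,w4), (w5,w2,w5).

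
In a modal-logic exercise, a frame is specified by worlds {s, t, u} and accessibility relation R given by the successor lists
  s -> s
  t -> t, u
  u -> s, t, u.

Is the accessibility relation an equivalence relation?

Reflexive: yes — every world is R-related to itself.
Symmetric: no — u R s but not s R u.
Transitive: no — t R u and u R s, but not t R s.
So R is not an equivalence relation.

No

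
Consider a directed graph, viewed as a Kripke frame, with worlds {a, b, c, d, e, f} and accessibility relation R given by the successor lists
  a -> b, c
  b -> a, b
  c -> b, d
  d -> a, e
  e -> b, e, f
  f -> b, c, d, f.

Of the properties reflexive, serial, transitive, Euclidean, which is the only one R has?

serial

Reflexive: no — a is not related to itself.
Serial: yes — every world has a successor (e.g. a R b).
Transitive: no — a R c and c R d, but not a R d.
Euclidean: no — a R b and a R c, but not b R c.
Only serial holds.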